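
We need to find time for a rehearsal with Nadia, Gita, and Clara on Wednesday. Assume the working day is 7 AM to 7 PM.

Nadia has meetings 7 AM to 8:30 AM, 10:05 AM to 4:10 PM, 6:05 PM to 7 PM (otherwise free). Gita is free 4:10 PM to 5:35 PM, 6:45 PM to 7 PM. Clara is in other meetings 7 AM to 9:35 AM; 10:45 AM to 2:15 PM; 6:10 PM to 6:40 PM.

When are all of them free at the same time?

16:10-17:35

Nadia free: 08:30-10:05, 16:10-18:05 (invert busy blocks within the working day).
Gita free: 16:10-17:35, 18:45-19:00.
Clara free: 09:35-10:45, 14:15-18:10, 18:40-19:00 (invert busy blocks within the working day).
Nadia ∩ Gita: 16:10-17:35.
Nadia ∩ Gita ∩ Clara: 16:10-17:35.
So the common availability across everyone is 16:10-17:35.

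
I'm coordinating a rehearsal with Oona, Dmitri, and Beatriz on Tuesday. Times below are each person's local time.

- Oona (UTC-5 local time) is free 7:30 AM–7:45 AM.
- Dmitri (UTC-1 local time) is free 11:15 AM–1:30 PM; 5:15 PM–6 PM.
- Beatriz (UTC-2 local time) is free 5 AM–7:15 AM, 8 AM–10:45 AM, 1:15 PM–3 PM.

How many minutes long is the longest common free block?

Oona in UTC: 12:30-12:45 (add 5h to convert from UTC-5).
Dmitri in UTC: 12:15-14:30, 18:15-19:00 (add 1h to convert from UTC-1).
Beatriz in UTC: 07:00-09:15, 10:00-12:45, 15:15-17:00 (add 2h to convert from UTC-2).
Oona ∩ Dmitri: 12:30-12:45.
Oona ∩ Dmitri ∩ Beatriz: 12:30-12:45.
So the common availability across everyone is 12:30-12:45.
The longest is 12:30-12:45 at 15 minutes.

15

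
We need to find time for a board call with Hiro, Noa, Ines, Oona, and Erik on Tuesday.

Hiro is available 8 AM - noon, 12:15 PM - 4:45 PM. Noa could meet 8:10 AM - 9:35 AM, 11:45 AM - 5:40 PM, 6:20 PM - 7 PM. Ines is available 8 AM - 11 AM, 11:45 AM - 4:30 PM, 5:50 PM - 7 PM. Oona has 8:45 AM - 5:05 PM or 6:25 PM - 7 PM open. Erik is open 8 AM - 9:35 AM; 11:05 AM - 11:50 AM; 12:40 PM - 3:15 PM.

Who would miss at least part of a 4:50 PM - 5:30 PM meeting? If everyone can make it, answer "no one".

Erik, Hiro, Ines, Oona

Hiro: not fully free for 16:50-17:30. Noa: free for 16:50-17:30. Ines: not fully free for 16:50-17:30. Oona: not fully free for 16:50-17:30. Erik: not fully free for 16:50-17:30.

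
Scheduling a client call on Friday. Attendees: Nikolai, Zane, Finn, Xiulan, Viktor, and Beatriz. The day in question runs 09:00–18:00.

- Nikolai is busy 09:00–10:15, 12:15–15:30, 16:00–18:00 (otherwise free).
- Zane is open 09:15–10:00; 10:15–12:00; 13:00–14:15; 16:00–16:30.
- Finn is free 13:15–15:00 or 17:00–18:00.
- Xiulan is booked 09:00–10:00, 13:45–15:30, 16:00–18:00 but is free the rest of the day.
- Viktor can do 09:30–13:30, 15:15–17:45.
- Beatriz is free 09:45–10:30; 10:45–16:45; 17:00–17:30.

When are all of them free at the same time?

none

Nikolai free: 10:15-12:15, 15:30-16:00 (invert busy blocks within the working day).
Zane free: 09:15-10:00, 10:15-12:00, 13:00-14:15, 16:00-16:30.
Finn free: 13:15-15:00, 17:00-18:00.
Xiulan free: 10:00-13:45, 15:30-16:00 (invert busy blocks within the working day).
Viktor free: 09:30-13:30, 15:15-17:45.
Beatriz free: 09:45-10:30, 10:45-16:45, 17:00-17:30.
Nikolai ∩ Zane: 10:15-12:00.
Nikolai ∩ Zane ∩ Finn: ∅.
Nikolai ∩ Zane ∩ Finn ∩ Xiulan: ∅.
Nikolai ∩ Zane ∩ Finn ∩ Xiulan ∩ Viktor: ∅.
Nikolai ∩ Zane ∩ Finn ∩ Xiulan ∩ Viktor ∩ Beatriz: ∅.
There is no time when everyone is free.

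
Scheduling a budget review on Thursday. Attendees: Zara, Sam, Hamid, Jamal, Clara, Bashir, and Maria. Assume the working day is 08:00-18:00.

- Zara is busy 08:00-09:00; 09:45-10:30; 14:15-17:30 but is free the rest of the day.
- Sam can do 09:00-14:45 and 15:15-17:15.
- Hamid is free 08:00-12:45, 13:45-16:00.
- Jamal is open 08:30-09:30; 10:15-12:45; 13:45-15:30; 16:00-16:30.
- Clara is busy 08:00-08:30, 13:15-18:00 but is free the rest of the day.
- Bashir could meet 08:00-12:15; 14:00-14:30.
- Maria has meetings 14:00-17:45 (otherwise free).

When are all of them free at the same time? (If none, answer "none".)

09:00-09:30, 10:30-12:15

Zara free: 09:00-09:45, 10:30-14:15, 17:30-18:00 (invert busy blocks within the working day).
Sam free: 09:00-14:45, 15:15-17:15.
Hamid free: 08:00-12:45, 13:45-16:00.
Jamal free: 08:30-09:30, 10:15-12:45, 13:45-15:30, 16:00-16:30.
Clara free: 08:30-13:15 (invert busy blocks within the working day).
Bashir free: 08:00-12:15, 14:00-14:30.
Maria free: 08:00-14:00, 17:45-18:00 (invert busy blocks within the working day).
Zara ∩ Sam: 09:00-09:45, 10:30-14:15.
Zara ∩ Sam ∩ Hamid: 09:00-09:45, 10:30-12:45, 13:45-14:15.
Zara ∩ Sam ∩ Hamid ∩ Jamal: 09:00-09:30, 10:30-12:45, 13:45-14:15.
Zara ∩ Sam ∩ Hamid ∩ Jamal ∩ Clara: 09:00-09:30, 10:30-12:45.
Zara ∩ Sam ∩ Hamid ∩ Jamal ∩ Clara ∩ Bashir: 09:00-09:30, 10:30-12:15.
Zara ∩ Sam ∩ Hamid ∩ Jamal ∩ Clara ∩ Bashir ∩ Maria: 09:00-09:30, 10:30-12:15.
So the common availability across everyone is 09:00-09:30, 10:30-12:15.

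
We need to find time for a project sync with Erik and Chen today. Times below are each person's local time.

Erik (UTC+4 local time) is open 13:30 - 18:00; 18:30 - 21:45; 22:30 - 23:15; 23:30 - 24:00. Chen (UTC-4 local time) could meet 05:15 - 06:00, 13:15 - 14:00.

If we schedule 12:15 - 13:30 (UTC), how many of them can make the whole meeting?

1

Erik in UTC: 09:30-14:00, 14:30-17:45, 18:30-19:15, 19:30-20:00 (subtract 4h to convert from UTC+4).
Chen in UTC: 09:15-10:00, 17:15-18:00 (add 4h to convert from UTC-4).
Erik can make the full 12:15-13:30 slot — that's 1.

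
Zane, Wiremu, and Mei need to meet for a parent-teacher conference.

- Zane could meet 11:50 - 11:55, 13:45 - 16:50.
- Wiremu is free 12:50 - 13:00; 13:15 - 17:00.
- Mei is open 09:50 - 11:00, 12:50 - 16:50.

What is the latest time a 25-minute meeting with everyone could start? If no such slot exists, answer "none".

16:25

Zane ∩ Wiremu: 13:45-16:50.
Zane ∩ Wiremu ∩ Mei: 13:45-16:50.
The last common window of at least 25 minutes is 13:45-16:50; a 25-minute meeting can start as late as 16:25 and still end by 16:50.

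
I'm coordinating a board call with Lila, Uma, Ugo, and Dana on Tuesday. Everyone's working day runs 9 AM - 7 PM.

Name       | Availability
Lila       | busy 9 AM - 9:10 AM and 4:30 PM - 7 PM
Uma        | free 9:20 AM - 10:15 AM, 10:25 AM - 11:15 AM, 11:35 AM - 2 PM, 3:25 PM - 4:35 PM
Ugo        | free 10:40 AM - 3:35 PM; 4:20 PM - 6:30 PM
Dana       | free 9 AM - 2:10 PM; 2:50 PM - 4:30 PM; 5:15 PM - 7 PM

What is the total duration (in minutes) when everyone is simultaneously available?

200

Lila free: 09:10-16:30 (invert busy blocks within the working day).
Uma free: 09:20-10:15, 10:25-11:15, 11:35-14:00, 15:25-16:35.
Ugo free: 10:40-15:35, 16:20-18:30.
Dana free: 09:00-14:10, 14:50-16:30, 17:15-19:00.
Lila ∩ Uma: 09:20-10:15, 10:25-11:15, 11:35-14:00, 15:25-16:30.
Lila ∩ Uma ∩ Ugo: 10:40-11:15, 11:35-14:00, 15:25-15:35, 16:20-16:30.
Lila ∩ Uma ∩ Ugo ∩ Dana: 10:40-11:15, 11:35-14:00, 15:25-15:35, 16:20-16:30.
Summing the common windows: 35 + 145 + 10 + 10 = 200 minutes.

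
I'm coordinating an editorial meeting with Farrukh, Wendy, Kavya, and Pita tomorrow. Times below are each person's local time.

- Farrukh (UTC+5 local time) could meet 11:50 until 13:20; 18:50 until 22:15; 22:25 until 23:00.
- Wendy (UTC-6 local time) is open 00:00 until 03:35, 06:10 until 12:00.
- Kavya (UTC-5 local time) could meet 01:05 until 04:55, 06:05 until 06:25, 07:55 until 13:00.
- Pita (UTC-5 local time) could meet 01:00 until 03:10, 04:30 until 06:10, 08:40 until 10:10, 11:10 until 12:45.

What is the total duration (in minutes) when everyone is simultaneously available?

245

Farrukh in UTC: 06:50-08:20, 13:50-17:15, 17:25-18:00 (subtract 5h to convert from UTC+5).
Wendy in UTC: 06:00-09:35, 12:10-18:00 (add 6h to convert from UTC-6).
Kavya in UTC: 06:05-09:55, 11:05-11:25, 12:55-18:00 (add 5h to convert from UTC-5).
Pita in UTC: 06:00-08:10, 09:30-11:10, 13:40-15:10, 16:10-17:45 (add 5h to convert from UTC-5).
Farrukh ∩ Wendy: 06:50-08:20, 13:50-17:15, 17:25-18:00.
Farrukh ∩ Wendy ∩ Kavya: 06:50-08:20, 13:50-17:15, 17:25-18:00.
Farrukh ∩ Wendy ∩ Kavya ∩ Pita: 06:50-08:10, 13:50-15:10, 16:10-17:15, 17:25-17:45.
Summing the common windows: 80 + 80 + 65 + 20 = 245 minutes.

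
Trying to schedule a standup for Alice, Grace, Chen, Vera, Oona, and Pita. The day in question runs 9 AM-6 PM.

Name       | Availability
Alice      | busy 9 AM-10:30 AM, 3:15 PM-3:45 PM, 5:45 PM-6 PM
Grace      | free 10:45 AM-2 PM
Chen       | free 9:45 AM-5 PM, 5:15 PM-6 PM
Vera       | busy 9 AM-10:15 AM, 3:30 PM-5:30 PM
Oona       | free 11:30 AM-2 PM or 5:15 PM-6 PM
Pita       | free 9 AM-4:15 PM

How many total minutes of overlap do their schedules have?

150

Alice free: 10:30-15:15, 15:45-17:45 (invert busy blocks within the working day).
Grace free: 10:45-14:00.
Chen free: 09:45-17:00, 17:15-18:00.
Vera free: 10:15-15:30, 17:30-18:00 (invert busy blocks within the working day).
Oona free: 11:30-14:00, 17:15-18:00.
Pita free: 09:00-16:15.
Alice ∩ Grace: 10:45-14:00.
Alice ∩ Grace ∩ Chen: 10:45-14:00.
Alice ∩ Grace ∩ Chen ∩ Vera: 10:45-14:00.
Alice ∩ Grace ∩ Chen ∩ Vera ∩ Oona: 11:30-14:00.
Alice ∩ Grace ∩ Chen ∩ Vera ∩ Oona ∩ Pita: 11:30-14:00.
That's a single block of 150 minutes.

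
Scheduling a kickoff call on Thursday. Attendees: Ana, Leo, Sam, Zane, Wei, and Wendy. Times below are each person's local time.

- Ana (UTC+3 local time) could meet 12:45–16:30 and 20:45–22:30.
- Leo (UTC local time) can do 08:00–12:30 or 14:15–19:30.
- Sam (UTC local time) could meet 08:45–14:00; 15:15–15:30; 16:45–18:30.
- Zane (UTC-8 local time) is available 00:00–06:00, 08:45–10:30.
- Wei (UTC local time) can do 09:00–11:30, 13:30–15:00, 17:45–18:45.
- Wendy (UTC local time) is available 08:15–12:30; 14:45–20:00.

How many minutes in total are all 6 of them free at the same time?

150

Ana in UTC: 09:45-13:30, 17:45-19:30 (subtract 3h to convert from UTC+3).
Leo in UTC: 08:00-12:30, 14:15-19:30.
Sam in UTC: 08:45-14:00, 15:15-15:30, 16:45-18:30.
Zane in UTC: 08:00-14:00, 16:45-18:30 (add 8h to convert from UTC-8).
Wei in UTC: 09:00-11:30, 13:30-15:00, 17:45-18:45.
Wendy in UTC: 08:15-12:30, 14:45-20:00.
Ana ∩ Leo: 09:45-12:30, 17:45-19:30.
Ana ∩ Leo ∩ Sam: 09:45-12:30, 17:45-18:30.
Ana ∩ Leo ∩ Sam ∩ Zane: 09:45-12:30, 17:45-18:30.
Ana ∩ Leo ∩ Sam ∩ Zane ∩ Wei: 09:45-11:30, 17:45-18:30.
Ana ∩ Leo ∩ Sam ∩ Zane ∩ Wei ∩ Wendy: 09:45-11:30, 17:45-18:30.
Summing the common windows: 105 + 45 = 150 minutes.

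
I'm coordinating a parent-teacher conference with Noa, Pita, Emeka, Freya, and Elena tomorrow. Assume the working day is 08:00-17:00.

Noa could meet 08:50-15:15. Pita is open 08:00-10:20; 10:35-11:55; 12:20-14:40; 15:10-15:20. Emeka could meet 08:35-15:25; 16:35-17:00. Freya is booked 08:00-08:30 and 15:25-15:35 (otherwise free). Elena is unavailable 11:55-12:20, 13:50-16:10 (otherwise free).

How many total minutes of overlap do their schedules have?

Noa free: 08:50-15:15.
Pita free: 08:00-10:20, 10:35-11:55, 12:20-14:40, 15:10-15:20.
Emeka free: 08:35-15:25, 16:35-17:00.
Freya free: 08:30-15:25, 15:35-17:00 (invert busy blocks within the working day).
Elena free: 08:00-11:55, 12:20-13:50, 16:10-17:00 (invert busy blocks within the working day).
Noa ∩ Pita: 08:50-10:20, 10:35-11:55, 12:20-14:40, 15:10-15:15.
Noa ∩ Pita ∩ Emeka: 08:50-10:20, 10:35-11:55, 12:20-14:40, 15:10-15:15.
Noa ∩ Pita ∩ Emeka ∩ Freya: 08:50-10:20, 10:35-11:55, 12:20-14:40, 15:10-15:15.
Noa ∩ Pita ∩ Emeka ∩ Freya ∩ Elena: 08:50-10:20, 10:35-11:55, 12:20-13:50.
Those are the intersection windows.
Summing the common windows: 90 + 80 + 90 = 260 minutes.

260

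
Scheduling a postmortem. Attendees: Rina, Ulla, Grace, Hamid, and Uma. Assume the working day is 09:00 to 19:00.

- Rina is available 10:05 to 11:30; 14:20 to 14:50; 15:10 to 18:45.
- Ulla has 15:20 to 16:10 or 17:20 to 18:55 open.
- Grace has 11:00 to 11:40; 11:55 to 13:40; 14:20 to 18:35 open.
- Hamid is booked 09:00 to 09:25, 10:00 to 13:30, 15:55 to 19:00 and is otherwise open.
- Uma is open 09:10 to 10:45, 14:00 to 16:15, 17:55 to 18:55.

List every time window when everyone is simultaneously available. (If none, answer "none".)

15:20-15:55

Rina free: 10:05-11:30, 14:20-14:50, 15:10-18:45.
Ulla free: 15:20-16:10, 17:20-18:55.
Grace free: 11:00-11:40, 11:55-13:40, 14:20-18:35.
Hamid free: 09:25-10:00, 13:30-15:55 (invert busy blocks within the working day).
Uma free: 09:10-10:45, 14:00-16:15, 17:55-18:55.
Rina ∩ Ulla: 15:20-16:10, 17:20-18:45.
Rina ∩ Ulla ∩ Grace: 15:20-16:10, 17:20-18:35.
Rina ∩ Ulla ∩ Grace ∩ Hamid: 15:20-15:55.
Rina ∩ Ulla ∩ Grace ∩ Hamid ∩ Uma: 15:20-15:55.
Those are the intersection windows.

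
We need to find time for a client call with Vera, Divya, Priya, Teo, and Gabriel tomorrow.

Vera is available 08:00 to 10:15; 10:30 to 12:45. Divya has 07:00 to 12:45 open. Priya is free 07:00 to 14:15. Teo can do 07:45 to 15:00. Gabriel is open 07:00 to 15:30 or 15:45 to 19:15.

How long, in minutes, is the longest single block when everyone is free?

135

Vera ∩ Divya: 08:00-10:15, 10:30-12:45.
Vera ∩ Divya ∩ Priya: 08:00-10:15, 10:30-12:45.
Vera ∩ Divya ∩ Priya ∩ Teo: 08:00-10:15, 10:30-12:45.
Vera ∩ Divya ∩ Priya ∩ Teo ∩ Gabriel: 08:00-10:15, 10:30-12:45.
Those are the intersection windows.
The longest is 08:00-10:15 at 135 minutes.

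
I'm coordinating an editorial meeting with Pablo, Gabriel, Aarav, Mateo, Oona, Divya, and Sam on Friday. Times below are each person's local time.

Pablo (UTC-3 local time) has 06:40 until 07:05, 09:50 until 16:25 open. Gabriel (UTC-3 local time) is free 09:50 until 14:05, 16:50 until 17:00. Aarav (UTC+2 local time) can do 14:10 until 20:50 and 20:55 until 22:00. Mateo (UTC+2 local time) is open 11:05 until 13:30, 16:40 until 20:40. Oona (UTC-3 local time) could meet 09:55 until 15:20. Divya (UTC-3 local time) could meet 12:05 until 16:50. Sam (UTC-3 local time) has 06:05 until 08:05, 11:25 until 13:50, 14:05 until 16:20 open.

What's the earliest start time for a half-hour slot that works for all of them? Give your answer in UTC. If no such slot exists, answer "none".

Pablo in UTC: 09:40-10:05, 12:50-19:25 (add 3h to convert from UTC-3).
Gabriel in UTC: 12:50-17:05, 19:50-20:00 (add 3h to convert from UTC-3).
Aarav in UTC: 12:10-18:50, 18:55-20:00 (subtract 2h to convert from UTC+2).
Mateo in UTC: 09:05-11:30, 14:40-18:40 (subtract 2h to convert from UTC+2).
Oona in UTC: 12:55-18:20 (add 3h to convert from UTC-3).
Divya in UTC: 15:05-19:50 (add 3h to convert from UTC-3).
Sam in UTC: 09:05-11:05, 14:25-16:50, 17:05-19:20 (add 3h to convert from UTC-3).
Pablo ∩ Gabriel: 12:50-17:05.
Pablo ∩ Gabriel ∩ Aarav: 12:50-17:05.
Pablo ∩ Gabriel ∩ Aarav ∩ Mateo: 14:40-17:05.
Pablo ∩ Gabriel ∩ Aarav ∩ Mateo ∩ Oona: 14:40-17:05.
Pablo ∩ Gabriel ∩ Aarav ∩ Mateo ∩ Oona ∩ Divya: 15:05-17:05.
Pablo ∩ Gabriel ∩ Aarav ∩ Mateo ∩ Oona ∩ Divya ∩ Sam: 15:05-16:50.
So the common availability across everyone is 15:05-16:50.
The first common window of at least 30 minutes is 15:05-16:50, so the earliest start is 15:05.

15:05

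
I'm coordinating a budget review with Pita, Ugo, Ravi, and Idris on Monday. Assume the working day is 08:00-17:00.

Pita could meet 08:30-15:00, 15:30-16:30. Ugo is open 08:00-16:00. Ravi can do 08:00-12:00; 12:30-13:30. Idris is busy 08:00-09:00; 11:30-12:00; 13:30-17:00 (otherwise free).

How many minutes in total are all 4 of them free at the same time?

210

Pita free: 08:30-15:00, 15:30-16:30.
Ugo free: 08:00-16:00.
Ravi free: 08:00-12:00, 12:30-13:30.
Idris free: 09:00-11:30, 12:00-13:30 (invert busy blocks within the working day).
Pita ∩ Ugo: 08:30-15:00, 15:30-16:00.
Pita ∩ Ugo ∩ Ravi: 08:30-12:00, 12:30-13:30.
Pita ∩ Ugo ∩ Ravi ∩ Idris: 09:00-11:30, 12:30-13:30.
Summing the common windows: 150 + 60 = 210 minutes.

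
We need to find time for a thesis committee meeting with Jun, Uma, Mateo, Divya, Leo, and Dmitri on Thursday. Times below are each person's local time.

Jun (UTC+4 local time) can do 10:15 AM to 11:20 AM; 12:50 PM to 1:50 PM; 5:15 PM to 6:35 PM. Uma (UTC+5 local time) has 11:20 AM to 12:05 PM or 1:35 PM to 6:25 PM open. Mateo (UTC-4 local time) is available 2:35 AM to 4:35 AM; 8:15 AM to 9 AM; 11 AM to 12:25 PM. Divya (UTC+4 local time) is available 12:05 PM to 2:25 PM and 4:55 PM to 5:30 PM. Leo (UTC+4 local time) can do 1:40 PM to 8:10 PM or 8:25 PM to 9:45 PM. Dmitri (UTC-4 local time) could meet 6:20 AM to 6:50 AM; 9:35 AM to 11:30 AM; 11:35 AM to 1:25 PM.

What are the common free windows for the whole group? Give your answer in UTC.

none

Jun in UTC: 06:15-07:20, 08:50-09:50, 13:15-14:35 (subtract 4h to convert from UTC+4).
Uma in UTC: 06:20-07:05, 08:35-13:25 (subtract 5h to convert from UTC+5).
Mateo in UTC: 06:35-08:35, 12:15-13:00, 15:00-16:25 (add 4h to convert from UTC-4).
Divya in UTC: 08:05-10:25, 12:55-13:30 (subtract 4h to convert from UTC+4).
Leo in UTC: 09:40-16:10, 16:25-17:45 (subtract 4h to convert from UTC+4).
Dmitri in UTC: 10:20-10:50, 13:35-15:30, 15:35-17:25 (add 4h to convert from UTC-4).
Jun ∩ Uma: 06:20-07:05, 08:50-09:50, 13:15-13:25.
Jun ∩ Uma ∩ Mateo: 06:35-07:05.
Jun ∩ Uma ∩ Mateo ∩ Divya: ∅.
Jun ∩ Uma ∩ Mateo ∩ Divya ∩ Leo: ∅.
Jun ∩ Uma ∩ Mateo ∩ Divya ∩ Leo ∩ Dmitri: ∅.
There is no time when everyone is free.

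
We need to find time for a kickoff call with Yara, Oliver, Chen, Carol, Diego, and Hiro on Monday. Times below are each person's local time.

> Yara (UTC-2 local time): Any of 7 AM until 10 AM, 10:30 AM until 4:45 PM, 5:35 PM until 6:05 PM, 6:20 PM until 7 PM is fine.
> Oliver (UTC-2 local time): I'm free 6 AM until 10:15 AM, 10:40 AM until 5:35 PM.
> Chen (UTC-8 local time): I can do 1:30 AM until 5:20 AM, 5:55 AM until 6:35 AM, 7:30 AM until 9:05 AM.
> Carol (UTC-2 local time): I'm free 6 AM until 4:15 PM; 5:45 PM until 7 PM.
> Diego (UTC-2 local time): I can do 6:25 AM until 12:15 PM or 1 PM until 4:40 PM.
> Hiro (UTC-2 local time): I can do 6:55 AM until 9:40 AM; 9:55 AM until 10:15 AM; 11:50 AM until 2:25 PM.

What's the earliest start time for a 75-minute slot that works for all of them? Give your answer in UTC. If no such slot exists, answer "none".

09:30

Yara in UTC: 09:00-12:00, 12:30-18:45, 19:35-20:05, 20:20-21:00 (add 2h to convert from UTC-2).
Oliver in UTC: 08:00-12:15, 12:40-19:35 (add 2h to convert from UTC-2).
Chen in UTC: 09:30-13:20, 13:55-14:35, 15:30-17:05 (add 8h to convert from UTC-8).
Carol in UTC: 08:00-18:15, 19:45-21:00 (add 2h to convert from UTC-2).
Diego in UTC: 08:25-14:15, 15:00-18:40 (add 2h to convert from UTC-2).
Hiro in UTC: 08:55-11:40, 11:55-12:15, 13:50-16:25 (add 2h to convert from UTC-2).
Yara ∩ Oliver: 09:00-12:00, 12:40-18:45.
Yara ∩ Oliver ∩ Chen: 09:30-12:00, 12:40-13:20, 13:55-14:35, 15:30-17:05.
Yara ∩ Oliver ∩ Chen ∩ Carol: 09:30-12:00, 12:40-13:20, 13:55-14:35, 15:30-17:05.
Yara ∩ Oliver ∩ Chen ∩ Carol ∩ Diego: 09:30-12:00, 12:40-13:20, 13:55-14:15, 15:30-17:05.
Yara ∩ Oliver ∩ Chen ∩ Carol ∩ Diego ∩ Hiro: 09:30-11:40, 11:55-12:00, 13:55-14:15, 15:30-16:25.
The first common window of at least 75 minutes is 09:30-11:40, so the earliest start is 09:30.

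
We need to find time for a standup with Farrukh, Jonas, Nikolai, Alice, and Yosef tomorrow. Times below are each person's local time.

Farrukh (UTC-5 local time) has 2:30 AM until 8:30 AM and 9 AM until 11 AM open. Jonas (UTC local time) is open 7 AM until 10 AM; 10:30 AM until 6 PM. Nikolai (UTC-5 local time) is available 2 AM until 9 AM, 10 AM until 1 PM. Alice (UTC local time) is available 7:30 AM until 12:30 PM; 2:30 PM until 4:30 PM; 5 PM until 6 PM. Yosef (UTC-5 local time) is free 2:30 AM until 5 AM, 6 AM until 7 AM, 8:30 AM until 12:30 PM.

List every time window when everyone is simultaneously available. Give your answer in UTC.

07:30-10:00, 11:00-12:00, 15:00-16:00

Farrukh in UTC: 07:30-13:30, 14:00-16:00 (add 5h to convert from UTC-5).
Jonas in UTC: 07:00-10:00, 10:30-18:00.
Nikolai in UTC: 07:00-14:00, 15:00-18:00 (add 5h to convert from UTC-5).
Alice in UTC: 07:30-12:30, 14:30-16:30, 17:00-18:00.
Yosef in UTC: 07:30-10:00, 11:00-12:00, 13:30-17:30 (add 5h to convert from UTC-5).
Farrukh ∩ Jonas: 07:30-10:00, 10:30-13:30, 14:00-16:00.
Farrukh ∩ Jonas ∩ Nikolai: 07:30-10:00, 10:30-13:30, 15:00-16:00.
Farrukh ∩ Jonas ∩ Nikolai ∩ Alice: 07:30-10:00, 10:30-12:30, 15:00-16:00.
Farrukh ∩ Jonas ∩ Nikolai ∩ Alice ∩ Yosef: 07:30-10:00, 11:00-12:00, 15:00-16:00.
So the common availability across everyone is 07:30-10:00, 11:00-12:00, 15:00-16:00.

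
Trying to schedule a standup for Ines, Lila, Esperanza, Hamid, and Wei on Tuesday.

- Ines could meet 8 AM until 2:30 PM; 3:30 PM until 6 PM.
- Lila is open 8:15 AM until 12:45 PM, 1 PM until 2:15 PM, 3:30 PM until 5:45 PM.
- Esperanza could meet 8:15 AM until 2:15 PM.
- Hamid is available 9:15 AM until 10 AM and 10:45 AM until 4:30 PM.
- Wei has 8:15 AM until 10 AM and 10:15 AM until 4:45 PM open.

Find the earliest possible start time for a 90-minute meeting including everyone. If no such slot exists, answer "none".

Ines ∩ Lila: 08:15-12:45, 13:00-14:15, 15:30-17:45.
Ines ∩ Lila ∩ Esperanza: 08:15-12:45, 13:00-14:15.
Ines ∩ Lila ∩ Esperanza ∩ Hamid: 09:15-10:00, 10:45-12:45, 13:00-14:15.
Ines ∩ Lila ∩ Esperanza ∩ Hamid ∩ Wei: 09:15-10:00, 10:45-12:45, 13:00-14:15.
So the common availability across everyone is 09:15-10:00, 10:45-12:45, 13:00-14:15.
The first common window of at least 90 minutes is 10:45-12:45, so the earliest start is 10:45.

10:45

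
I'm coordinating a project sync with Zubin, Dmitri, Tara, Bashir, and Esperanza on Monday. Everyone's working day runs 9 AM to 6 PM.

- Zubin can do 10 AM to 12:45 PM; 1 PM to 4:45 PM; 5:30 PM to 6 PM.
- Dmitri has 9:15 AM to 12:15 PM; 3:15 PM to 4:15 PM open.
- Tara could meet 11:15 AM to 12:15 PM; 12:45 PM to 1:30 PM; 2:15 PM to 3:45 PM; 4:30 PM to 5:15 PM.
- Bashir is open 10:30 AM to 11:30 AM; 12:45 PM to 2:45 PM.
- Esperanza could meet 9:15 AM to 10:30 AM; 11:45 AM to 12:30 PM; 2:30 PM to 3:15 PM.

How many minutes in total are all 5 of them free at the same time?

Zubin ∩ Dmitri: 10:00-12:15, 15:15-16:15.
Zubin ∩ Dmitri ∩ Tara: 11:15-12:15, 15:15-15:45.
Zubin ∩ Dmitri ∩ Tara ∩ Bashir: 11:15-11:30.
Zubin ∩ Dmitri ∩ Tara ∩ Bashir ∩ Esperanza: ∅.
There is no time when everyone is free.
There is no common window, so the total is 0 minutes.

0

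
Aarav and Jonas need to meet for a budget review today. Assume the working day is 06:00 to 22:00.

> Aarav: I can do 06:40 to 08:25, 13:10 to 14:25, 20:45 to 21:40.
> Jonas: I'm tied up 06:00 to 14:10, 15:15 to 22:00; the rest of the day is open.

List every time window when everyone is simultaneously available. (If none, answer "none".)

14:10-14:25

Aarav free: 06:40-08:25, 13:10-14:25, 20:45-21:40.
Jonas free: 14:10-15:15 (invert busy blocks within the working day).
Aarav ∩ Jonas: 14:10-14:25.
Those are the intersection windows.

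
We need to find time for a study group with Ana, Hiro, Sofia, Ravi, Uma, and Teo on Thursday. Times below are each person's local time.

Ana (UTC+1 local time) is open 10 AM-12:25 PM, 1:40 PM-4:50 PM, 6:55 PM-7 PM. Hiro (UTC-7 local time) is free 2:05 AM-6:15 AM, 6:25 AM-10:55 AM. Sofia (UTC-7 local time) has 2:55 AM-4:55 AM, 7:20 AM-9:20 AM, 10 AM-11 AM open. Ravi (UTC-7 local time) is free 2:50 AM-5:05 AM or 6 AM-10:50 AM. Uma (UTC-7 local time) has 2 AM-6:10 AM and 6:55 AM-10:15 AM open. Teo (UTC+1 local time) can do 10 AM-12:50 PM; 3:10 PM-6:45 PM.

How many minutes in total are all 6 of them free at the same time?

180

Ana in UTC: 09:00-11:25, 12:40-15:50, 17:55-18:00 (subtract 1h to convert from UTC+1).
Hiro in UTC: 09:05-13:15, 13:25-17:55 (add 7h to convert from UTC-7).
Sofia in UTC: 09:55-11:55, 14:20-16:20, 17:00-18:00 (add 7h to convert from UTC-7).
Ravi in UTC: 09:50-12:05, 13:00-17:50 (add 7h to convert from UTC-7).
Uma in UTC: 09:00-13:10, 13:55-17:15 (add 7h to convert from UTC-7).
Teo in UTC: 09:00-11:50, 14:10-17:45 (subtract 1h to convert from UTC+1).
Ana ∩ Hiro: 09:05-11:25, 12:40-13:15, 13:25-15:50.
Ana ∩ Hiro ∩ Sofia: 09:55-11:25, 14:20-15:50.
Ana ∩ Hiro ∩ Sofia ∩ Ravi: 09:55-11:25, 14:20-15:50.
Ana ∩ Hiro ∩ Sofia ∩ Ravi ∩ Uma: 09:55-11:25, 14:20-15:50.
Ana ∩ Hiro ∩ Sofia ∩ Ravi ∩ Uma ∩ Teo: 09:55-11:25, 14:20-15:50.
Summing the common windows: 90 + 90 = 180 minutes.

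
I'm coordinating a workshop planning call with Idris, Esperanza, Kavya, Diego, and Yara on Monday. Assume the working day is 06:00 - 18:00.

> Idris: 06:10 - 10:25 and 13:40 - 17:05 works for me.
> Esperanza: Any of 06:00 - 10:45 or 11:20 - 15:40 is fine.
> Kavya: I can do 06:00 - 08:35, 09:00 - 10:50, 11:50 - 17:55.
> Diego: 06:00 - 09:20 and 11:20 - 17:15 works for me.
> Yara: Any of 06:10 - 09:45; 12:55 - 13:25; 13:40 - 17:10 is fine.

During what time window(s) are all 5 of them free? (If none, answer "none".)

06:10-08:35, 09:00-09:20, 13:40-15:40

Idris ∩ Esperanza: 06:10-10:25, 13:40-15:40.
Idris ∩ Esperanza ∩ Kavya: 06:10-08:35, 09:00-10:25, 13:40-15:40.
Idris ∩ Esperanza ∩ Kavya ∩ Diego: 06:10-08:35, 09:00-09:20, 13:40-15:40.
Idris ∩ Esperanza ∩ Kavya ∩ Diego ∩ Yara: 06:10-08:35, 09:00-09:20, 13:40-15:40.
Those are the intersection windows.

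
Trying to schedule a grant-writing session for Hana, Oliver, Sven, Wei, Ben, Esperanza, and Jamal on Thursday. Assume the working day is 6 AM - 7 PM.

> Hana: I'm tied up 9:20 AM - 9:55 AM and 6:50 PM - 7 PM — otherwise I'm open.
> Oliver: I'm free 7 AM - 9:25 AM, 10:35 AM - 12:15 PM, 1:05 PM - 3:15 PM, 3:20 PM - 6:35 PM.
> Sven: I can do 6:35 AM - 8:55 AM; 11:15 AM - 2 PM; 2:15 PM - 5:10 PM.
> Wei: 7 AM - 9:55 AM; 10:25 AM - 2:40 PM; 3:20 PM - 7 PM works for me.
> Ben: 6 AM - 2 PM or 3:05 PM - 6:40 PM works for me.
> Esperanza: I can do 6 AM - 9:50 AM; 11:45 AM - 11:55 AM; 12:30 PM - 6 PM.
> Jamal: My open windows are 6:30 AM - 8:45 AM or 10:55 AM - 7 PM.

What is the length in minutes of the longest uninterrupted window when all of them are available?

110

Hana free: 06:00-09:20, 09:55-18:50 (invert busy blocks within the working day).
Oliver free: 07:00-09:25, 10:35-12:15, 13:05-15:15, 15:20-18:35.
Sven free: 06:35-08:55, 11:15-14:00, 14:15-17:10.
Wei free: 07:00-09:55, 10:25-14:40, 15:20-19:00.
Ben free: 06:00-14:00, 15:05-18:40.
Esperanza free: 06:00-09:50, 11:45-11:55, 12:30-18:00.
Jamal free: 06:30-08:45, 10:55-19:00.
Hana ∩ Oliver: 07:00-09:20, 10:35-12:15, 13:05-15:15, 15:20-18:35.
Hana ∩ Oliver ∩ Sven: 07:00-08:55, 11:15-12:15, 13:05-14:00, 14:15-15:15, 15:20-17:10.
Hana ∩ Oliver ∩ Sven ∩ Wei: 07:00-08:55, 11:15-12:15, 13:05-14:00, 14:15-14:40, 15:20-17:10.
Hana ∩ Oliver ∩ Sven ∩ Wei ∩ Ben: 07:00-08:55, 11:15-12:15, 13:05-14:00, 15:20-17:10.
Hana ∩ Oliver ∩ Sven ∩ Wei ∩ Ben ∩ Esperanza: 07:00-08:55, 11:45-11:55, 13:05-14:00, 15:20-17:10.
Hana ∩ Oliver ∩ Sven ∩ Wei ∩ Ben ∩ Esperanza ∩ Jamal: 07:00-08:45, 11:45-11:55, 13:05-14:00, 15:20-17:10.
The longest is 15:20-17:10 at 110 minutes.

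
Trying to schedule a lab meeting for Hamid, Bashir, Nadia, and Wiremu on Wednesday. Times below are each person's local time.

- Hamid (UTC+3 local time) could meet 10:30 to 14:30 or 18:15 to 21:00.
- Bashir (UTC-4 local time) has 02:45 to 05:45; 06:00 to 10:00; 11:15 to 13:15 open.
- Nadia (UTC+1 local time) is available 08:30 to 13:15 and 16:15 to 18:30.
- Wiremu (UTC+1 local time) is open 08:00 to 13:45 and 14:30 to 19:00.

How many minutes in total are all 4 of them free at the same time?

345

Hamid in UTC: 07:30-11:30, 15:15-18:00 (subtract 3h to convert from UTC+3).
Bashir in UTC: 06:45-09:45, 10:00-14:00, 15:15-17:15 (add 4h to convert from UTC-4).
Nadia in UTC: 07:30-12:15, 15:15-17:30 (subtract 1h to convert from UTC+1).
Wiremu in UTC: 07:00-12:45, 13:30-18:00 (subtract 1h to convert from UTC+1).
Hamid ∩ Bashir: 07:30-09:45, 10:00-11:30, 15:15-17:15.
Hamid ∩ Bashir ∩ Nadia: 07:30-09:45, 10:00-11:30, 15:15-17:15.
Hamid ∩ Bashir ∩ Nadia ∩ Wiremu: 07:30-09:45, 10:00-11:30, 15:15-17:15.
Summing the common windows: 135 + 90 + 120 = 345 minutes.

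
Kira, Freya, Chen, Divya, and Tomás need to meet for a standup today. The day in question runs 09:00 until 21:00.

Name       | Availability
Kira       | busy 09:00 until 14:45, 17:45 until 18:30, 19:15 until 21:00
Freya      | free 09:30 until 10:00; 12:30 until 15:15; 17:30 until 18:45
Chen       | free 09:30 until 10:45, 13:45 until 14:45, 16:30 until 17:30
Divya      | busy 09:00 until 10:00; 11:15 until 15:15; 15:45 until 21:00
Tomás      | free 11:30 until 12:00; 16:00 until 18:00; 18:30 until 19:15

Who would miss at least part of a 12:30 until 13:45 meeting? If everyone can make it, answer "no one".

Kira free: 14:45-17:45, 18:30-19:15 (invert busy blocks within the working day).
Freya free: 09:30-10:00, 12:30-15:15, 17:30-18:45.
Chen free: 09:30-10:45, 13:45-14:45, 16:30-17:30.
Divya free: 10:00-11:15, 15:15-15:45 (invert busy blocks within the working day).
Tomás free: 11:30-12:00, 16:00-18:00, 18:30-19:15.
Kira: not fully free for 12:30-13:45. Freya: free for 12:30-13:45. Chen: not fully free for 12:30-13:45. Divya: not fully free for 12:30-13:45. Tomás: not fully free for 12:30-13:45.

Chen, Divya, Kira, Tomás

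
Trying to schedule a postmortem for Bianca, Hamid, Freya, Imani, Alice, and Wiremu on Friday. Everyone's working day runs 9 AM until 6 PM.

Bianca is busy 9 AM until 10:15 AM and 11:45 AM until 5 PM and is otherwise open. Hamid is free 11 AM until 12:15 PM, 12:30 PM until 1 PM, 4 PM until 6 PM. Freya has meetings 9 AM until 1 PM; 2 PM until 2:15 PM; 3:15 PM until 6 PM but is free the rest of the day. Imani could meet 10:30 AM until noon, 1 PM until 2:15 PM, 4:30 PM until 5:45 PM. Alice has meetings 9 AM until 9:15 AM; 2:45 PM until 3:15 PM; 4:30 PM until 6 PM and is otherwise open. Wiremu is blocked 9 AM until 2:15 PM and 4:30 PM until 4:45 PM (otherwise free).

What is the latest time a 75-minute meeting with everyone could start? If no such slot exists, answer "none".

Bianca free: 10:15-11:45, 17:00-18:00 (invert busy blocks within the working day).
Hamid free: 11:00-12:15, 12:30-13:00, 16:00-18:00.
Freya free: 13:00-14:00, 14:15-15:15 (invert busy blocks within the working day).
Imani free: 10:30-12:00, 13:00-14:15, 16:30-17:45.
Alice free: 09:15-14:45, 15:15-16:30 (invert busy blocks within the working day).
Wiremu free: 14:15-16:30, 16:45-18:00 (invert busy blocks within the working day).
Bianca ∩ Hamid: 11:00-11:45, 17:00-18:00.
Bianca ∩ Hamid ∩ Freya: ∅.
Bianca ∩ Hamid ∩ Freya ∩ Imani: ∅.
Bianca ∩ Hamid ∩ Freya ∩ Imani ∩ Alice: ∅.
Bianca ∩ Hamid ∩ Freya ∩ Imani ∩ Alice ∩ Wiremu: ∅.
There is no time when everyone is free.
No common window is at least 75 minutes long.

none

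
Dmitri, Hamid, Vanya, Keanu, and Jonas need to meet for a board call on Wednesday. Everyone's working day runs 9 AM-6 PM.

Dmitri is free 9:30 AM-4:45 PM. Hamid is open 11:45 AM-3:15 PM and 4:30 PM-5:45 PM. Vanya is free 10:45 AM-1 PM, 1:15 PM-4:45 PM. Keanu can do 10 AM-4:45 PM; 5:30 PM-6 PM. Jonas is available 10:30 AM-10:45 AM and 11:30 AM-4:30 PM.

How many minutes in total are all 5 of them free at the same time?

Dmitri ∩ Hamid: 11:45-15:15, 16:30-16:45.
Dmitri ∩ Hamid ∩ Vanya: 11:45-13:00, 13:15-15:15, 16:30-16:45.
Dmitri ∩ Hamid ∩ Vanya ∩ Keanu: 11:45-13:00, 13:15-15:15, 16:30-16:45.
Dmitri ∩ Hamid ∩ Vanya ∩ Keanu ∩ Jonas: 11:45-13:00, 13:15-15:15.
Summing the common windows: 75 + 120 = 195 minutes.

195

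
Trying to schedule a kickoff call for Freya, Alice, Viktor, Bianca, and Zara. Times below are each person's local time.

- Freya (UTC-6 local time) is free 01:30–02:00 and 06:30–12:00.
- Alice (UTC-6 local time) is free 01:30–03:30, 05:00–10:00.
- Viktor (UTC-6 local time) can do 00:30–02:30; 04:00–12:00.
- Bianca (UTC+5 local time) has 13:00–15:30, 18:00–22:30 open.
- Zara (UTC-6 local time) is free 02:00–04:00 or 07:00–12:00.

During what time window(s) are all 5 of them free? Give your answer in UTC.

13:00-16:00

Freya in UTC: 07:30-08:00, 12:30-18:00 (add 6h to convert from UTC-6).
Alice in UTC: 07:30-09:30, 11:00-16:00 (add 6h to convert from UTC-6).
Viktor in UTC: 06:30-08:30, 10:00-18:00 (add 6h to convert from UTC-6).
Bianca in UTC: 08:00-10:30, 13:00-17:30 (subtract 5h to convert from UTC+5).
Zara in UTC: 08:00-10:00, 13:00-18:00 (add 6h to convert from UTC-6).
Freya ∩ Alice: 07:30-08:00, 12:30-16:00.
Freya ∩ Alice ∩ Viktor: 07:30-08:00, 12:30-16:00.
Freya ∩ Alice ∩ Viktor ∩ Bianca: 13:00-16:00.
Freya ∩ Alice ∩ Viktor ∩ Bianca ∩ Zara: 13:00-16:00.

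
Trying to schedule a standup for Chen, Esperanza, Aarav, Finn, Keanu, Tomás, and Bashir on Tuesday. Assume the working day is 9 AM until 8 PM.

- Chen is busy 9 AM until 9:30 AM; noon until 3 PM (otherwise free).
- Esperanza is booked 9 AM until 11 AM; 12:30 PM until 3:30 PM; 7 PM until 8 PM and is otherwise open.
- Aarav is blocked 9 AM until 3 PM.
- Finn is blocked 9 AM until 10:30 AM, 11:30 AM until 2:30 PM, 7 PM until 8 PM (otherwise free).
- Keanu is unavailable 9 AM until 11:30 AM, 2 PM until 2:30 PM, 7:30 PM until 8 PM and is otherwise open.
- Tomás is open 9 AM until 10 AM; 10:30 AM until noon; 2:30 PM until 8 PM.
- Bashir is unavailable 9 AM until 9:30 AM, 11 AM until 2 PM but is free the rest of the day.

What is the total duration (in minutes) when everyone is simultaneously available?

210

Chen free: 09:30-12:00, 15:00-20:00 (invert busy blocks within the working day).
Esperanza free: 11:00-12:30, 15:30-19:00 (invert busy blocks within the working day).
Aarav free: 15:00-20:00 (invert busy blocks within the working day).
Finn free: 10:30-11:30, 14:30-19:00 (invert busy blocks within the working day).
Keanu free: 11:30-14:00, 14:30-19:30 (invert busy blocks within the working day).
Tomás free: 09:00-10:00, 10:30-12:00, 14:30-20:00.
Bashir free: 09:30-11:00, 14:00-20:00 (invert busy blocks within the working day).
Chen ∩ Esperanza: 11:00-12:00, 15:30-19:00.
Chen ∩ Esperanza ∩ Aarav: 15:30-19:00.
Chen ∩ Esperanza ∩ Aarav ∩ Finn: 15:30-19:00.
Chen ∩ Esperanza ∩ Aarav ∩ Finn ∩ Keanu: 15:30-19:00.
Chen ∩ Esperanza ∩ Aarav ∩ Finn ∩ Keanu ∩ Tomás: 15:30-19:00.
Chen ∩ Esperanza ∩ Aarav ∩ Finn ∩ Keanu ∩ Tomás ∩ Bashir: 15:30-19:00.
That's a single block of 210 minutes.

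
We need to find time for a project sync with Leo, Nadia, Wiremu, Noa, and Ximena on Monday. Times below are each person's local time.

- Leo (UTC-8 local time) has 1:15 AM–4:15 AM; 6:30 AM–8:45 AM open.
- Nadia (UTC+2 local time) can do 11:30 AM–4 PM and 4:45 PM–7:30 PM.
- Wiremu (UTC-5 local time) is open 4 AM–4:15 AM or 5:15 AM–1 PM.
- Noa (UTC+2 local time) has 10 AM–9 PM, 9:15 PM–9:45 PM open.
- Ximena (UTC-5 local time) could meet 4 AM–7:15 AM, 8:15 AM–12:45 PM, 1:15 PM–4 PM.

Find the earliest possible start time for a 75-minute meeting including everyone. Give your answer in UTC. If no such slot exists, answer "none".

10:15

Leo in UTC: 09:15-12:15, 14:30-16:45 (add 8h to convert from UTC-8).
Nadia in UTC: 09:30-14:00, 14:45-17:30 (subtract 2h to convert from UTC+2).
Wiremu in UTC: 09:00-09:15, 10:15-18:00 (add 5h to convert from UTC-5).
Noa in UTC: 08:00-19:00, 19:15-19:45 (subtract 2h to convert from UTC+2).
Ximena in UTC: 09:00-12:15, 13:15-17:45, 18:15-21:00 (add 5h to convert from UTC-5).
Leo ∩ Nadia: 09:30-12:15, 14:45-16:45.
Leo ∩ Nadia ∩ Wiremu: 10:15-12:15, 14:45-16:45.
Leo ∩ Nadia ∩ Wiremu ∩ Noa: 10:15-12:15, 14:45-16:45.
Leo ∩ Nadia ∩ Wiremu ∩ Noa ∩ Ximena: 10:15-12:15, 14:45-16:45.
So the common availability across everyone is 10:15-12:15, 14:45-16:45.
The first common window of at least 75 minutes is 10:15-12:15, so the earliest start is 10:15.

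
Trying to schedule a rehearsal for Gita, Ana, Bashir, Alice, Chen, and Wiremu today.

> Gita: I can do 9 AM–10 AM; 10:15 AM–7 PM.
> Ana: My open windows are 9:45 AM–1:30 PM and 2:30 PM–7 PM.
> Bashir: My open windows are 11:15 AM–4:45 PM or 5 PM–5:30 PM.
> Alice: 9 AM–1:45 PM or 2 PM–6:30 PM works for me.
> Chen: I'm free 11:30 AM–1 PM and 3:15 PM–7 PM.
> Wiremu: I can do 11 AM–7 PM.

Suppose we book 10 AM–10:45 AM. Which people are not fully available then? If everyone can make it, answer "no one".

Bashir, Chen, Gita, Wiremu

Gita: not fully free for 10:00-10:45. Ana: free for 10:00-10:45. Bashir: not fully free for 10:00-10:45. Alice: free for 10:00-10:45. Chen: not fully free for 10:00-10:45. Wiremu: not fully free for 10:00-10:45.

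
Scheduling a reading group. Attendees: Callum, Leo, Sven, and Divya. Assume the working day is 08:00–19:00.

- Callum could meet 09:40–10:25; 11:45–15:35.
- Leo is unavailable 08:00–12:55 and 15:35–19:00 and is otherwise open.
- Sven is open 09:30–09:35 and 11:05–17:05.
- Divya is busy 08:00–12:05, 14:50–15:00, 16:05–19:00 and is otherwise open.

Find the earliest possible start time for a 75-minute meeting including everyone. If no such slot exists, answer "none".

Callum free: 09:40-10:25, 11:45-15:35.
Leo free: 12:55-15:35 (invert busy blocks within the working day).
Sven free: 09:30-09:35, 11:05-17:05.
Divya free: 12:05-14:50, 15:00-16:05 (invert busy blocks within the working day).
Callum ∩ Leo: 12:55-15:35.
Callum ∩ Leo ∩ Sven: 12:55-15:35.
Callum ∩ Leo ∩ Sven ∩ Divya: 12:55-14:50, 15:00-15:35.
Those are the intersection windows.
The first common window of at least 75 minutes is 12:55-14:50, so the earliest start is 12:55.

12:55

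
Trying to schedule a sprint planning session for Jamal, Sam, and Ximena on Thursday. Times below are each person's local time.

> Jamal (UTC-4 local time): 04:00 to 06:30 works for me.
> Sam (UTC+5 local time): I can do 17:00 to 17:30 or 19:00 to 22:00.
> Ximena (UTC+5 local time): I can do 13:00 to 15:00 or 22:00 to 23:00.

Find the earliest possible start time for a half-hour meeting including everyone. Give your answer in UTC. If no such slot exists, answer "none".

none

Jamal in UTC: 08:00-10:30 (add 4h to convert from UTC-4).
Sam in UTC: 12:00-12:30, 14:00-17:00 (subtract 5h to convert from UTC+5).
Ximena in UTC: 08:00-10:00, 17:00-18:00 (subtract 5h to convert from UTC+5).
Jamal ∩ Sam: ∅.
Jamal ∩ Sam ∩ Ximena: ∅.
There is no time when everyone is free.
No common window is at least 30 minutes long.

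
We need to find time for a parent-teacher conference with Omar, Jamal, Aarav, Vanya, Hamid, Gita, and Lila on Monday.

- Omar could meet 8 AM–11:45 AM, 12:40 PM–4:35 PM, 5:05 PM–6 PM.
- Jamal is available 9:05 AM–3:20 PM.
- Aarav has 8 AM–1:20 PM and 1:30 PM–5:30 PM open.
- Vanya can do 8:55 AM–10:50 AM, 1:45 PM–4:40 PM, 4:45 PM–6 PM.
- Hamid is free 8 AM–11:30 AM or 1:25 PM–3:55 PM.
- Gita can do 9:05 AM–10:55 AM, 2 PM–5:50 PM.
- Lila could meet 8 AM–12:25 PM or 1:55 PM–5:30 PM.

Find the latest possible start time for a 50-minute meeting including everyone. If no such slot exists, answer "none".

Omar ∩ Jamal: 09:05-11:45, 12:40-15:20.
Omar ∩ Jamal ∩ Aarav: 09:05-11:45, 12:40-13:20, 13:30-15:20.
Omar ∩ Jamal ∩ Aarav ∩ Vanya: 09:05-10:50, 13:45-15:20.
Omar ∩ Jamal ∩ Aarav ∩ Vanya ∩ Hamid: 09:05-10:50, 13:45-15:20.
Omar ∩ Jamal ∩ Aarav ∩ Vanya ∩ Hamid ∩ Gita: 09:05-10:50, 14:00-15:20.
Omar ∩ Jamal ∩ Aarav ∩ Vanya ∩ Hamid ∩ Gita ∩ Lila: 09:05-10:50, 14:00-15:20.
So the common availability across everyone is 09:05-10:50, 14:00-15:20.
The last common window of at least 50 minutes is 14:00-15:20; a 50-minute meeting can start as late as 14:30 and still end by 15:20.

14:30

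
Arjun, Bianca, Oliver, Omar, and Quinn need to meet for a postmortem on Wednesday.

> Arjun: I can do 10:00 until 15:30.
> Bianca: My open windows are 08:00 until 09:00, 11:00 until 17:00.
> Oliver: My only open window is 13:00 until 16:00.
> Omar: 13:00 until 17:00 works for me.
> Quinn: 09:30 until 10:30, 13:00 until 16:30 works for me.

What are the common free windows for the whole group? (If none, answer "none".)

13:00-15:30

Arjun ∩ Bianca: 11:00-15:30.
Arjun ∩ Bianca ∩ Oliver: 13:00-15:30.
Arjun ∩ Bianca ∩ Oliver ∩ Omar: 13:00-15:30.
Arjun ∩ Bianca ∩ Oliver ∩ Omar ∩ Quinn: 13:00-15:30.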